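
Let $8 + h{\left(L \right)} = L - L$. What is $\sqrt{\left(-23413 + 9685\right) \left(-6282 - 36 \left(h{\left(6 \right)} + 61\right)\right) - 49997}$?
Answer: $\sqrt{112382323} \approx 10601.0$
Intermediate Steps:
$h{\left(L \right)} = -8$ ($h{\left(L \right)} = -8 + \left(L - L\right) = -8 + 0 = -8$)
$\sqrt{\left(-23413 + 9685\right) \left(-6282 - 36 \left(h{\left(6 \right)} + 61\right)\right) - 49997} = \sqrt{\left(-23413 + 9685\right) \left(-6282 - 36 \left(-8 + 61\right)\right) - 49997} = \sqrt{- 13728 \left(-6282 - 1908\right) - 49997} = \sqrt{\left(-13728\right) \left(-8190\right) - 49997} = \sqrt{112432320 - 49997} = \sqrt{112382323}$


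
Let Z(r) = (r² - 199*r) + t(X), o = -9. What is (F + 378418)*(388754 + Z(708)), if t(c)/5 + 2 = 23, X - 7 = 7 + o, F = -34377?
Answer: 257766182471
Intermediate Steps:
X = 5 (X = 7 + (7 - 9) = 7 - 2 = 5)
t(c) = 105 (t(c) = -10 + 5*23 = -10 + 115 = 105)
Z(r) = 105 + r² - 199*r (Z(r) = (r² - 199*r) + 105 = 105 + r² - 199*r)
(F + 378418)*(388754 + Z(708)) = (-34377 + 378418)*(388754 + (105 + 708² - 199*708)) = 344041*(388754 + (105 + 501264 - 140892)) = 344041*(388754 + 360477) = 344041*749231 = 257766182471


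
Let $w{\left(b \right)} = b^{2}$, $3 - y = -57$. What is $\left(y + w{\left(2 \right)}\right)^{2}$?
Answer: $4096$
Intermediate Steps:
$y = 60$ ($y = 3 - -57 = 3 + 57 = 60$)
$\left(y + w{\left(2 \right)}\right)^{2} = \left(60 + 2^{2}\right)^{2} = \left(60 + 4\right)^{2} = 64^{2} = 4096$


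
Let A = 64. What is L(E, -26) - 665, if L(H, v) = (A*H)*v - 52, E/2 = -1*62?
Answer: 205619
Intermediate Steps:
E = -124 (E = 2*(-1*62) = 2*(-62) = -124)
L(H, v) = -52 + 64*H*v (L(H, v) = (64*H)*v - 52 = 64*H*v - 52 = -52 + 64*H*v)
L(E, -26) - 665 = (-52 + 64*(-124)*(-26)) - 665 = (-52 + 206336) - 665 = 206284 - 665 = 205619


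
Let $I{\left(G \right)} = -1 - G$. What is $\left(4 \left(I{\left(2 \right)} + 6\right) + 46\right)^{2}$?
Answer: $3364$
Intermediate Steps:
$\left(4 \left(I{\left(2 \right)} + 6\right) + 46\right)^{2} = \left(4 \left(\left(-1 - 2\right) + 6\right) + 46\right)^{2} = \left(4 \left(-3 + 6\right) + 46\right)^{2} = \left(4 \cdot 3 + 46\right)^{2} = \left(12 + 46\right)^{2} = 58^{2} = 3364$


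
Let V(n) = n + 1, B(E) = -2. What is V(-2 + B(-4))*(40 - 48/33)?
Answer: -1272/11 ≈ -115.64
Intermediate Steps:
V(n) = 1 + n
V(-2 + B(-4))*(40 - 48/33) = (1 + (-2 - 2))*(40 - 48/33) = (1 - 4)*(40 - 48*1/33) = -3*(40 - 16/11) = -3*424/11 = -1272/11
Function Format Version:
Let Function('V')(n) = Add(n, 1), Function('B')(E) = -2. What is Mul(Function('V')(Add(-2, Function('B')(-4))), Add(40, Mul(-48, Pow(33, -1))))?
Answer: Rational(-1272, 11) ≈ -115.64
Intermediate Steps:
Function('V')(n) = Add(1, n)
Mul(Function('V')(Add(-2, Function('B')(-4))), Add(40, Mul(-48, Pow(33, -1)))) = Mul(Add(1, Add(-2, -2)), Add(40, Mul(-48, Pow(33, -1)))) = Mul(Add(1, -4), Add(40, Mul(-48, Rational(1, 33)))) = Mul(-3, Add(40, Rational(-16, 11))) = Mul(-3, Rational(424, 11)) = Rational(-1272, 11)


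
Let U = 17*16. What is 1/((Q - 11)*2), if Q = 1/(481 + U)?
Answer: -753/16564 ≈ -0.045460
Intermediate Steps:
U = 272
Q = 1/753 (Q = 1/(481 + 272) = 1/753 ≈ 0.0013280)
1/((Q - 11)*2) = 1/((1/753 - 11)*2) = 1/(-8282/753*2) = 1/(-16564/753) = -753/16564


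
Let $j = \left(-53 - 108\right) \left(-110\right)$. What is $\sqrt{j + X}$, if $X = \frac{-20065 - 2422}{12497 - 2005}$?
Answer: $\frac{\sqrt{487329354959}}{5246} \approx 133.07$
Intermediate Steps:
$X = - \frac{22487}{10492} \approx -2.1433$
$j = 17710$ ($j = \left(-161\right) \left(-110\right) = 17710$)
$\sqrt{j + X} = \sqrt{17710 - \frac{22487}{10492}} = \sqrt{\frac{185790833}{10492}} = \frac{\sqrt{487329354959}}{5246}$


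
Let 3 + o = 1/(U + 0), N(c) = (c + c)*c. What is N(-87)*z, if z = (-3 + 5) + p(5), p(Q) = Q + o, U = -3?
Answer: 55506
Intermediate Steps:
N(c) = 2*c² (N(c) = (2*c)*c = 2*c²)
o = -10/3 (o = -3 + 1/(-3 + 0) = -3 + 1/(-3) = -3 - ⅓ = -10/3 ≈ -3.3333)
p(Q) = -10/3 + Q (p(Q) = Q - 10/3 = -10/3 + Q)
z = 11/3 (z = (-3 + 5) + (-10/3 + 5) = 2 + 5/3 = 11/3 ≈ 3.6667)
N(-87)*z = (2*(-87)²)*(11/3) = (2*7569)*(11/3) = 15138*(11/3) = 55506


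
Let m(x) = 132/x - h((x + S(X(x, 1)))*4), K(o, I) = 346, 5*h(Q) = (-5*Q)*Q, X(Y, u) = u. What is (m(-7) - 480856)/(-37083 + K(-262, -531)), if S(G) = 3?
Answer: 3364332/257159 ≈ 13.083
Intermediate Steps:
h(Q) = -Q² (h(Q) = ((-5*Q)*Q)/5 = (-5*Q²)/5 = -Q²)
m(x) = (12 + 4*x)² + 132/x (m(x) = 132/x - (-1)*((x + 3)*4)² = 132/x - (-1)*((3 + x)*4)² = 132/x - (-1)*(12 + 4*x)² = 132/x + (12 + 4*x)² = (12 + 4*x)² + 132/x)
(m(-7) - 480856)/(-37083 + K(-262, -531)) = ((16*(3 - 7)² + 132/(-7)) - 480856)/(-37083 + 346) = ((16*(-4)² + 132*(-⅐)) - 480856)/(-36737) = ((16*16 - 132/7) - 480856)*(-1/36737) = ((256 - 132/7) - 480856)*(-1/36737) = (1660/7 - 480856)*(-1/36737) = -3364332/7*(-1/36737) = 3364332/257159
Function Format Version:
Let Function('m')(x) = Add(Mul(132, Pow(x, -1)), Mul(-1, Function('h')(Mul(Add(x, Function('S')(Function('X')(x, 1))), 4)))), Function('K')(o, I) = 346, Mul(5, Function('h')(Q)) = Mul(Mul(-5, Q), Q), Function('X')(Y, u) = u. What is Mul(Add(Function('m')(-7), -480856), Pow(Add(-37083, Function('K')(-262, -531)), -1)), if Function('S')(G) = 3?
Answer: Rational(3364332, 257159) ≈ 13.083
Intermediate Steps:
Function('h')(Q) = Mul(-1, Pow(Q, 2)) (Function('h')(Q) = Mul(Rational(1, 5), Mul(Mul(-5, Q), Q)) = Mul(Rational(1, 5), Mul(-5, Pow(Q, 2))) = Mul(-1, Pow(Q, 2)))
Function('m')(x) = Add(Pow(Add(12, Mul(4, x)), 2), Mul(132, Pow(x, -1))) (Function('m')(x) = Add(Mul(132, Pow(x, -1)), Mul(-1, Mul(-1, Pow(Mul(Add(x, 3), 4), 2)))) = Add(Mul(132, Pow(x, -1)), Mul(-1, Mul(-1, Pow(Mul(Add(3, x), 4), 2)))) = Add(Mul(132, Pow(x, -1)), Mul(-1, Mul(-1, Pow(Add(12, Mul(4, x)), 2)))) = Add(Mul(132, Pow(x, -1)), Pow(Add(12, Mul(4, x)), 2)) = Add(Pow(Add(12, Mul(4, x)), 2), Mul(132, Pow(x, -1))))
Mul(Add(Function('m')(-7), -480856), Pow(Add(-37083, Function('K')(-262, -531)), -1)) = Mul(Add(Add(Mul(16, Pow(Add(3, -7), 2)), Mul(132, Pow(-7, -1))), -480856), Pow(Add(-37083, 346), -1)) = Mul(Add(Add(Mul(16, Pow(-4, 2)), Mul(132, Rational(-1, 7))), -480856), Pow(-36737, -1)) = Mul(Add(Add(Mul(16, 16), Rational(-132, 7)), -480856), Rational(-1, 36737)) = Mul(Add(Add(256, Rational(-132, 7)), -480856), Rational(-1, 36737)) = Mul(Add(Rational(1660, 7), -480856), Rational(-1, 36737)) = Mul(Rational(-3364332, 7), Rational(-1, 36737)) = Rational(3364332, 257159)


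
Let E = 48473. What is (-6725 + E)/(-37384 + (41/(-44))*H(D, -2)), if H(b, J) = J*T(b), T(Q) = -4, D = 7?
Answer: -1562/1399 ≈ -1.1165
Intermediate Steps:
H(b, J) = -4*J (H(b, J) = J*(-4) = -4*J)
(-6725 + E)/(-37384 + (41/(-44))*H(D, -2)) = (-6725 + 48473)/(-37384 + (41/(-44))*(-4*(-2))) = 41748/(-37384 + (41*(-1/44))*8) = 41748/(-37384 - 41/44*8) = 41748/(-37384 - 82/11) = 41748/(-411306/11) = 41748*(-11/411306) = -1562/1399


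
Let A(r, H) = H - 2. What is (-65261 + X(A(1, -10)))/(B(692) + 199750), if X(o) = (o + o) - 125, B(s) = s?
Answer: -32705/100221 ≈ -0.32633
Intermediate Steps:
A(r, H) = -2 + H
X(o) = -125 + 2*o (X(o) = 2*o - 125 = -125 + 2*o)
(-65261 + X(A(1, -10)))/(B(692) + 199750) = (-65261 + (-125 + 2*(-2 - 10)))/(692 + 199750) = (-65261 + (-125 + 2*(-12)))/200442 = (-65261 + (-125 - 24))*(1/200442) = (-65261 - 149)*(1/200442) = -65410*1/200442 = -32705/100221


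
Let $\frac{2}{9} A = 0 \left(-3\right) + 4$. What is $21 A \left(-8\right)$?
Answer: $-3024$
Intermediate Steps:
$A = 18$ ($A = \frac{9 \left(0 \left(-3\right) + 4\right)}{2} = \frac{9 \left(0 + 4\right)}{2} = \frac{9}{2} \cdot 4 = 18$)
$21 A \left(-8\right) = 21 \cdot 18 \left(-8\right) = 21 \left(-144\right) = -3024$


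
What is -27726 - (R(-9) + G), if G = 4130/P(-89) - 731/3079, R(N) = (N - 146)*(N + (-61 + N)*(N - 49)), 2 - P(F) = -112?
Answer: 105326898569/175503 ≈ 6.0014e+5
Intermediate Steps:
P(F) = 114 (P(F) = 2 - 1*(-112) = 2 + 112 = 114)
R(N) = (-146 + N)*(N + (-61 + N)*(-49 + N))
G = 6316468/175503 (G = 4130/114 - 731/3079 = 4130*(1/114) - 731*1/3079 = 2065/57 - 731/3079 = 6316468/175503 ≈ 35.991)
-27726 - (R(-9) + G) = -27726 - ((-436394 + (-9)³ - 255*(-9)² + 18903*(-9)) + 6316468/175503) = -27726 - ((-436394 - 729 - 255*81 - 170127) + 6316468/175503) = -27726 - ((-436394 - 729 - 20655 - 170127) + 6316468/175503) = -27726 - (-627905 + 6316468/175503) = -27726 - 1*(-110192894747/175503) = -27726 + 110192894747/175503 = 105326898569/175503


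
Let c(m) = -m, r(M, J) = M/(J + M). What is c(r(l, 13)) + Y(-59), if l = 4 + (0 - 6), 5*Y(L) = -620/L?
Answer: 1482/649 ≈ 2.2835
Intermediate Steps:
Y(L) = -124/L (Y(L) = (-620/L)/5 = -124/L)
l = -2 (l = 4 - 6 = -2)
c(r(l, 13)) + Y(-59) = -(-2)/(13 - 2) - 124/(-59) = -(-2)/11 - 124*(-1/59) = -(-2)/11 + 124/59 = -1*(-2/11) + 124/59 = 2/11 + 124/59 = 1482/649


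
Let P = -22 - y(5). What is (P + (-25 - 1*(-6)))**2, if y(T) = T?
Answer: 2116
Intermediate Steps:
P = -27 (P = -22 - 1*5 = -22 - 5 = -27)
(P + (-25 - 1*(-6)))**2 = (-27 + (-25 - 1*(-6)))**2 = (-27 + (-25 + 6))**2 = (-27 - 19)**2 = (-46)**2 = 2116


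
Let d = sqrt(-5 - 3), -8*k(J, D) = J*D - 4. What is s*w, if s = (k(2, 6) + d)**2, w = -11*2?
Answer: 154 + 88*I*sqrt(2) ≈ 154.0 + 124.45*I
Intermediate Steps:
k(J, D) = 1/2 - D*J/8 (k(J, D) = -(J*D - 4)/8 = -(D*J - 4)/8 = -(-4 + D*J)/8 = 1/2 - D*J/8)
w = -22
d = 2*I*sqrt(2) (d = sqrt(-8) = 2*I*sqrt(2) ≈ 2.8284*I)
s = (-1 + 2*I*sqrt(2))**2 (s = ((1/2 - 1/8*6*2) + 2*I*sqrt(2))**2 = ((1/2 - 3/2) + 2*I*sqrt(2))**2 = (-1 + 2*I*sqrt(2))**2 ≈ -7.0 - 5.6569*I)
s*w = (1 - 2*I*sqrt(2))**2*(-22) = -22*(1 - 2*I*sqrt(2))**2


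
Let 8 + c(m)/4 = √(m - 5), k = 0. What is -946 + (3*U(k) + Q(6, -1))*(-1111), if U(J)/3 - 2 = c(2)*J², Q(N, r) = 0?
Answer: -20944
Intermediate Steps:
c(m) = -32 + 4*√(-5 + m) (c(m) = -32 + 4*√(m - 5) = -32 + 4*√(-5 + m))
U(J) = 6 + 3*J²*(-32 + 4*I*√3) (U(J) = 6 + 3*((-32 + 4*√(-5 + 2))*J²) = 6 + 3*((-32 + 4*√(-3))*J²) = 6 + 3*((-32 + 4*(I*√3))*J²) = 6 + 3*((-32 + 4*I*√3)*J²) = 6 + 3*(J²*(-32 + 4*I*√3)) = 6 + 3*J²*(-32 + 4*I*√3))
-946 + (3*U(k) + Q(6, -1))*(-1111) = -946 + (3*(6 + 12*0²*(-8 + I*√3)) + 0)*(-1111) = -946 + (3*(6 + 12*0*(-8 + I*√3)) + 0)*(-1111) = -946 + (3*(6 + 0) + 0)*(-1111) = -946 + (3*6 + 0)*(-1111) = -946 + (18 + 0)*(-1111) = -946 + 18*(-1111) = -946 - 19998 = -20944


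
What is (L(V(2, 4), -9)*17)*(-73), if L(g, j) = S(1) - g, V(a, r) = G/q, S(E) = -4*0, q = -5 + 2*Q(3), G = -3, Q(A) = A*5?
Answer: -3723/25 ≈ -148.92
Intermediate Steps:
Q(A) = 5*A
q = 25 (q = -5 + 2*(5*3) = -5 + 2*15 = -5 + 30 = 25)
S(E) = 0
V(a, r) = -3/25
L(g, j) = -g (L(g, j) = 0 - g = -g)
(L(V(2, 4), -9)*17)*(-73) = (-1*(-3/25)*17)*(-73) = ((3/25)*17)*(-73) = (51/25)*(-73) = -3723/25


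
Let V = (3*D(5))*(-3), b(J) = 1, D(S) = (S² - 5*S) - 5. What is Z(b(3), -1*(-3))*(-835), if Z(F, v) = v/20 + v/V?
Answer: -2171/12 ≈ -180.92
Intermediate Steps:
D(S) = -5 + S² - 5*S
V = 45 (V = (3*(-5 + 5² - 5*5))*(-3) = (3*(-5 + 25 - 25))*(-3) = (3*(-5))*(-3) = -15*(-3) = 45)
Z(F, v) = 13*v/180 (Z(F, v) = v/20 + v/45 = 13*v/180)
Z(b(3), -1*(-3))*(-835) = (13*(-1*(-3))/180)*(-835) = ((13/180)*3)*(-835) = (13/60)*(-835) = -2171/12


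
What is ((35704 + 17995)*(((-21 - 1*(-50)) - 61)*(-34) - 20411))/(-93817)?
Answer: 1037625777/93817 ≈ 11060.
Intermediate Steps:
((35704 + 17995)*(((-21 - 1*(-50)) - 61)*(-34) - 20411))/(-93817) = (53699*(((-21 + 50) - 61)*(-34) - 20411))*(-1/93817) = (53699*((29 - 61)*(-34) - 20411))*(-1/93817) = (53699*(-32*(-34) - 20411))*(-1/93817) = (53699*(1088 - 20411))*(-1/93817) = (53699*(-19323))*(-1/93817) = -1037625777*(-1/93817) = 1037625777/93817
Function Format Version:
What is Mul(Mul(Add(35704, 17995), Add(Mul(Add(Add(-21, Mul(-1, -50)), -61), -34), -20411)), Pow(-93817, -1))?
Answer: Rational(1037625777, 93817) ≈ 11060.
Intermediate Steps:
Mul(Mul(Add(35704, 17995), Add(Mul(Add(Add(-21, Mul(-1, -50)), -61), -34), -20411)), Pow(-93817, -1)) = Mul(Mul(53699, Add(Mul(Add(Add(-21, 50), -61), -34), -20411)), Rational(-1, 93817)) = Mul(Mul(53699, Add(Mul(Add(29, -61), -34), -20411)), Rational(-1, 93817)) = Mul(Mul(53699, Add(Mul(-32, -34), -20411)), Rational(-1, 93817)) = Mul(Mul(53699, Add(1088, -20411)), Rational(-1, 93817)) = Mul(Mul(53699, -19323), Rational(-1, 93817)) = Mul(-1037625777, Rational(-1, 93817)) = Rational(1037625777, 93817)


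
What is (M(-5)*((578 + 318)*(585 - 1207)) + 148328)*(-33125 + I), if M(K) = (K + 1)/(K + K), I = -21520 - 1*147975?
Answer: 15114803616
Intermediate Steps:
I = -169495 (I = -21520 - 147975 = -169495)
M(K) = (1 + K)/(2*K) (M(K) = (1 + K)/((2*K)) = (1 + K)*(1/(2*K)) = (1 + K)/(2*K))
(M(-5)*((578 + 318)*(585 - 1207)) + 148328)*(-33125 + I) = (((½)*(1 - 5)/(-5))*((578 + 318)*(585 - 1207)) + 148328)*(-33125 - 169495) = (((½)*(-⅕)*(-4))*(896*(-622)) + 148328)*(-202620) = ((⅖)*(-557312) + 148328)*(-202620) = (-1114624/5 + 148328)*(-202620) = -372984/5*(-202620) = 15114803616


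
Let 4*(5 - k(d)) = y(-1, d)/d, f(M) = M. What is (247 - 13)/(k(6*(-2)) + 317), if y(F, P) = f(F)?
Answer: 11232/15455 ≈ 0.72676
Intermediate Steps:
y(F, P) = F
k(d) = 5 + 1/(4*d) (k(d) = 5 - (-1)/(4*d) = 5 + 1/(4*d))
(247 - 13)/(k(6*(-2)) + 317) = (247 - 13)/((5 + 1/(4*((6*(-2))))) + 317) = 234/((5 + (1/4)/(-12)) + 317) = 234/((5 + (1/4)*(-1/12)) + 317) = 234/((5 - 1/48) + 317) = 234/(239/48 + 317) = 234/(15455/48) = 234*(48/15455) = 11232/15455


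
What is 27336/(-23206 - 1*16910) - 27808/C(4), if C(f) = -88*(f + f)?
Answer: 259541/6686 ≈ 38.819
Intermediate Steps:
C(f) = -176*f
27336/(-23206 - 1*16910) - 27808/C(4) = 27336/(-23206 - 1*16910) - 27808/((-176*4)) = 27336/(-23206 - 16910) - 27808/(-704) = 27336/(-40116) - 27808*(-1/704) = 27336*(-1/40116) + 79/2 = -2278/3343 + 79/2 = 259541/6686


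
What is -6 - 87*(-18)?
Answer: 1560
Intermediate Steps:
-6 - 87*(-18) = -6 + 1566 = 1560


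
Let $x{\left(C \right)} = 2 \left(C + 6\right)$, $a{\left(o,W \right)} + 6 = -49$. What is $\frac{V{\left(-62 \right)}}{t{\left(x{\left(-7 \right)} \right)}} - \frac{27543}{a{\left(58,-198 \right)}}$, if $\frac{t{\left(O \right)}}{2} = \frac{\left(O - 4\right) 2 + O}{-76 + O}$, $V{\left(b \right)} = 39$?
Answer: $\frac{469257}{770} \approx 609.42$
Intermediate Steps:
$a{\left(o,W \right)} = -55$ ($a{\left(o,W \right)} = -6 - 49 = -55$)
$x{\left(C \right)} = 12 + 2 C$ ($x{\left(C \right)} = 2 \left(6 + C\right) = 12 + 2 C$)
$t{\left(O \right)} = \frac{2 \left(-8 + 3 O\right)}{-76 + O}$ ($t{\left(O \right)} = 2 \frac{\left(O - 4\right) 2 + O}{-76 + O} = 2 \frac{\left(-4 + O\right) 2 + O}{-76 + O} = 2 \frac{\left(-8 + 2 O\right) + O}{-76 + O} = 2 \frac{-8 + 3 O}{-76 + O} = \frac{2 \left(-8 + 3 O\right)}{-76 + O}$)
$\frac{V{\left(-62 \right)}}{t{\left(x{\left(-7 \right)} \right)}} - \frac{27543}{a{\left(58,-198 \right)}} = \frac{39}{2 \frac{1}{-76 + \left(12 + 2 \left(-7\right)\right)} \left(-8 + 3 \left(12 + 2 \left(-7\right)\right)\right)} - \frac{27543}{-55} = \frac{39}{2 \frac{1}{-76 + \left(12 - 14\right)} \left(-8 + 3 \left(12 - 14\right)\right)} - - \frac{27543}{55} = \frac{39}{2 \frac{1}{-76 - 2} \left(-8 + 3 \left(-2\right)\right)} + \frac{27543}{55} = \frac{39}{2 \frac{1}{-78} \left(-8 - 6\right)} + \frac{27543}{55} = \frac{39}{2 \left(- \frac{1}{78}\right) \left(-14\right)} + \frac{27543}{55} = \frac{39}{\frac{14}{39}} + \frac{27543}{55} = 39 \cdot \frac{39}{14} + \frac{27543}{55} = \frac{1521}{14} + \frac{27543}{55} = \frac{469257}{770}$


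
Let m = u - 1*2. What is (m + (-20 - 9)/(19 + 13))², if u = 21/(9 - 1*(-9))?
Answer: 27889/9216 ≈ 3.0261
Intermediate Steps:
u = 7/6 (u = 21/(9 + 9) = 21/18 = 21*(1/18) = 7/6 ≈ 1.1667)
m = -⅚ (m = 7/6 - 1*2 = 7/6 - 2 = -⅚ ≈ -0.83333)
(m + (-20 - 9)/(19 + 13))² = (-⅚ + (-20 - 9)/(19 + 13))² = (-⅚ - 29/32)² = (-167/96)² = 27889/9216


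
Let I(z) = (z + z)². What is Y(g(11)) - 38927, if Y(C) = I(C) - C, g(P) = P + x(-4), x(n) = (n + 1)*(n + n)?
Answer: -34062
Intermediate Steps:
x(n) = 2*n*(1 + n) (x(n) = (1 + n)*(2*n) = 2*n*(1 + n))
I(z) = 4*z² (I(z) = (2*z)² = 4*z²)
g(P) = 24 + P (g(P) = P + 2*(-4)*(1 - 4) = P + 2*(-4)*(-3) = P + 24 = 24 + P)
Y(C) = -C + 4*C² (Y(C) = 4*C² - C = -C + 4*C²)
Y(g(11)) - 38927 = (24 + 11)*(-1 + 4*(24 + 11)) - 38927 = 35*(-1 + 4*35) - 38927 = 35*(-1 + 140) - 38927 = 35*139 - 38927 = 4865 - 38927 = -34062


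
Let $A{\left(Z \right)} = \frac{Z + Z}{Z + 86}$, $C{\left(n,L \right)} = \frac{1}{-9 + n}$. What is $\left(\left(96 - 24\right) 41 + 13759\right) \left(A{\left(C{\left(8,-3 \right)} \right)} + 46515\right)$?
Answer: $\frac{3886558859}{5} \approx 7.7731 \cdot 10^{8}$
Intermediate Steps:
$A{\left(Z \right)} = \frac{2 Z}{86 + Z}$
$\left(\left(96 - 24\right) 41 + 13759\right) \left(A{\left(C{\left(8,-3 \right)} \right)} + 46515\right) = \left(\left(96 - 24\right) 41 + 13759\right) \left(\frac{2}{\left(-9 + 8\right) \left(86 + \frac{1}{-9 + 8}\right)} + 46515\right) = \left(72 \cdot 41 + 13759\right) \left(\frac{2}{\left(-1\right) \left(86 + \frac{1}{-1}\right)} + 46515\right) = \left(2952 + 13759\right) \left(2 \left(-1\right) \frac{1}{86 - 1} + 46515\right) = 16711 \left(2 \left(-1\right) \frac{1}{85} + 46515\right) = 16711 \left(- \frac{2}{85} + 46515\right) = 16711 \cdot \frac{3953773}{85} = \frac{3886558859}{5}$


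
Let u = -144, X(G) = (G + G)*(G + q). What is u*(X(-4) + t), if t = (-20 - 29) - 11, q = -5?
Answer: -1728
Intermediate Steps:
X(G) = 2*G*(-5 + G) (X(G) = (G + G)*(G - 5) = (2*G)*(-5 + G) = 2*G*(-5 + G))
t = -60 (t = -49 - 11 = -60)
u*(X(-4) + t) = -144*(2*(-4)*(-5 - 4) - 60) = -144*(2*(-4)*(-9) - 60) = -144*(72 - 60) = -144*12 = -1728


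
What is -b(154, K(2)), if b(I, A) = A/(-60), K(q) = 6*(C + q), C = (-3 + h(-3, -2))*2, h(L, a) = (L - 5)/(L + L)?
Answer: -2/15 ≈ -0.13333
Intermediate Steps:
h(L, a) = (-5 + L)/(2*L) (h(L, a) = (-5 + L)/((2*L)) = (-5 + L)*(1/(2*L)) = (-5 + L)/(2*L))
C = -10/3 (C = (-3 + (1/2)*(-5 - 3)/(-3))*2 = (-3 + (1/2)*(-1/3)*(-8))*2 = (-3 + 4/3)*2 = -5/3*2 = -10/3 ≈ -3.3333)
K(q) = -20 + 6*q (K(q) = 6*(-10/3 + q) = -20 + 6*q)
b(I, A) = -A/60 (b(I, A) = A*(-1/60) = -A/60)
-b(154, K(2)) = -(-1)*(-20 + 6*2)/60 = -(-1)*(-20 + 12)/60 = -(-1)*(-8)/60 = -1*2/15 = -2/15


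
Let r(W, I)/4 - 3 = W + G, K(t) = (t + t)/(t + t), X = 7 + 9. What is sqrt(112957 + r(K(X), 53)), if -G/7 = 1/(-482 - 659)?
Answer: 3*sqrt(333508921)/163 ≈ 336.11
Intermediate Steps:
X = 16
G = 1/163 (G = -7/(-482 - 659) = -7/(-1141) = -7*(-1/1141) = 1/163 ≈ 0.0061350)
K(t) = 1 (K(t) = (2*t)/((2*t)) = (2*t)*(1/(2*t)) = 1)
r(W, I) = 1960/163 + 4*W (r(W, I) = 12 + 4*(W + 1/163) = 12 + 4*(1/163 + W) = 12 + (4/163 + 4*W) = 1960/163 + 4*W)
sqrt(112957 + r(K(X), 53)) = sqrt(112957 + (1960/163 + 4*1)) = sqrt(112957 + (1960/163 + 4)) = sqrt(112957 + 2612/163) = sqrt(18414603/163) = 3*sqrt(333508921)/163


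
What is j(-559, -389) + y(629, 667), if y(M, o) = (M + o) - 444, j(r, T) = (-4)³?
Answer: 788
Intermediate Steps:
j(r, T) = -64
y(M, o) = -444 + M + o
j(-559, -389) + y(629, 667) = -64 + (-444 + 629 + 667) = -64 + 852 = 788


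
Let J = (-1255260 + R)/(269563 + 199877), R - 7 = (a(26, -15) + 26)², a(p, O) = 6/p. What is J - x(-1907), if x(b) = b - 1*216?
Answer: 42054236951/19833840 ≈ 2120.3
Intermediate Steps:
R = 117464/169 (R = 7 + (6/26 + 26)² = 7 + (6*(1/26) + 26)² = 7 + (3/13 + 26)² = 7 + (341/13)² = 7 + 116281/169 = 117464/169 ≈ 695.05)
J = -53005369/19833840 (J = (-1255260 + 117464/169)/(269563 + 199877) = -212021476/169/469440 = -212021476/169*1/469440 = -53005369/19833840 ≈ -2.6725)
x(b) = -216 + b (x(b) = b - 216 = -216 + b)
J - x(-1907) = -53005369/19833840 - (-216 - 1907) = -53005369/19833840 - 1*(-2123) = -53005369/19833840 + 2123 = 42054236951/19833840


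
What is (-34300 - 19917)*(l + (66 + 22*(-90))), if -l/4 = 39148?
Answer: 8593719802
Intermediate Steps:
l = -156592 (l = -4*39148 = -156592)
(-34300 - 19917)*(l + (66 + 22*(-90))) = (-34300 - 19917)*(-156592 + (66 + 22*(-90))) = -54217*(-156592 + (66 - 1980)) = -54217*(-156592 - 1914) = -54217*(-158506) = 8593719802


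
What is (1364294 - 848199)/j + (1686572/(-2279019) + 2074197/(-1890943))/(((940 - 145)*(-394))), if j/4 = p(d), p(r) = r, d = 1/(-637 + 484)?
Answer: -53294307191826807613065647/2699726253309503820 ≈ -1.9741e+7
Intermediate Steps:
d = -1/153 (d = 1/(-153) = -1/153 ≈ -0.0065359)
j = -4/153 (j = 4*(-1/153) = -4/153 ≈ -0.026144)
(1364294 - 848199)/j + (1686572/(-2279019) + 2074197/(-1890943))/(((940 - 145)*(-394))) = (1364294 - 848199)/(-4/153) + (1686572/(-2279019) + 2074197/(-1890943))/(((940 - 145)*(-394))) = 516095*(-153/4) + (1686572*(-1/2279019) + 2074197*(-1/1890943))/((795*(-394))) = -78962535/4 + (-1686572/2279019 - 2074197/1890943)/(-313230) = -78962535/4 - 7916345890139/4309495024917*(-1/313230) = -78962535/4 + 7916345890139/1349863126654751910 = -53294307191826807613065647/2699726253309503820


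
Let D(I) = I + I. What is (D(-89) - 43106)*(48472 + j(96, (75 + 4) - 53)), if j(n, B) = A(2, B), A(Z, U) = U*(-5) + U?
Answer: -2093560512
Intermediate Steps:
A(Z, U) = -4*U (A(Z, U) = -5*U + U = -4*U)
D(I) = 2*I
j(n, B) = -4*B
(D(-89) - 43106)*(48472 + j(96, (75 + 4) - 53)) = (2*(-89) - 43106)*(48472 - 4*((75 + 4) - 53)) = (-178 - 43106)*(48472 - 4*(79 - 53)) = -43284*(48472 - 4*26) = -43284*(48472 - 104) = -43284*48368 = -2093560512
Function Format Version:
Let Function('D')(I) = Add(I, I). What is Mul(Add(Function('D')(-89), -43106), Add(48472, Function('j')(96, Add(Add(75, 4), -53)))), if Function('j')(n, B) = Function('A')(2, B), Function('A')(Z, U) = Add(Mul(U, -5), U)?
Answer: -2093560512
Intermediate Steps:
Function('A')(Z, U) = Mul(-4, U) (Function('A')(Z, U) = Add(Mul(-5, U), U) = Mul(-4, U))
Function('D')(I) = Mul(2, I)
Function('j')(n, B) = Mul(-4, B)
Mul(Add(Function('D')(-89), -43106), Add(48472, Function('j')(96, Add(Add(75, 4), -53)))) = Mul(Add(Mul(2, -89), -43106), Add(48472, Mul(-4, Add(Add(75, 4), -53)))) = Mul(Add(-178, -43106), Add(48472, Mul(-4, Add(79, -53)))) = Mul(-43284, Add(48472, Mul(-4, 26))) = Mul(-43284, Add(48472, -104)) = Mul(-43284, 48368) = -2093560512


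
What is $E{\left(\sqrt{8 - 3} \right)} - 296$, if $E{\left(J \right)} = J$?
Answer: $-296 + \sqrt{5} \approx -293.76$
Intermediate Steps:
$E{\left(\sqrt{8 - 3} \right)} - 296 = \sqrt{8 - 3} - 296 = \sqrt{5} - 296 = -296 + \sqrt{5}$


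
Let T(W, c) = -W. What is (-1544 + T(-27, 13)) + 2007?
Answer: 490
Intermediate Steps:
(-1544 + T(-27, 13)) + 2007 = (-1544 - 1*(-27)) + 2007 = (-1544 + 27) + 2007 = -1517 + 2007 = 490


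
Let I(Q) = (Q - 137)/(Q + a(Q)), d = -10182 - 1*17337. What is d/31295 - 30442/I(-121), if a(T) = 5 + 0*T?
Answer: -55259128571/4037055 ≈ -13688.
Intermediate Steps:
d = -27519 (d = -10182 - 17337 = -27519)
a(T) = 5 (a(T) = 5 + 0 = 5)
I(Q) = (-137 + Q)/(5 + Q) (I(Q) = (Q - 137)/(Q + 5) = (-137 + Q)/(5 + Q))
d/31295 - 30442/I(-121) = -27519/31295 - 30442*(5 - 121)/(-137 - 121) = -27519*1/31295 - 30442/(-258/(-116)) = -27519/31295 - 30442/((-1/116*(-258))) = -27519/31295 - 30442/129/58 = -27519/31295 - 30442*58/129 = -27519/31295 - 1765636/129 = -55259128571/4037055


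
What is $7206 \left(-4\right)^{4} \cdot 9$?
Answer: $16602624$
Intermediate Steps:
$7206 \left(-4\right)^{4} \cdot 9 = 7206 \cdot 256 \cdot 9 = 7206 \cdot 2304 = 16602624$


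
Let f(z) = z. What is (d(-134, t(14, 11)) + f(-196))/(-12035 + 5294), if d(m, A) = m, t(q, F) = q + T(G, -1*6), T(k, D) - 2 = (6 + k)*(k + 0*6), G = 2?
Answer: 110/2247 ≈ 0.048954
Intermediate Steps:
T(k, D) = 2 + k*(6 + k) (T(k, D) = 2 + (6 + k)*(k + 0*6) = 2 + (6 + k)*(k + 0) = 2 + (6 + k)*k = 2 + k*(6 + k))
t(q, F) = 18 + q (t(q, F) = q + (2 + 2**2 + 6*2) = q + (2 + 4 + 12) = q + 18 = 18 + q)
(d(-134, t(14, 11)) + f(-196))/(-12035 + 5294) = (-134 - 196)/(-12035 + 5294) = -330/(-6741) = -330*(-1/6741) = 110/2247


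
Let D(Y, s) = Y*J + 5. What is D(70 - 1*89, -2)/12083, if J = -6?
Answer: 119/12083 ≈ 0.0098485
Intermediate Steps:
D(Y, s) = 5 - 6*Y (D(Y, s) = Y*(-6) + 5 = -6*Y + 5 = 5 - 6*Y)
D(70 - 1*89, -2)/12083 = (5 - 6*(70 - 1*89))/12083 = (5 - 6*(70 - 89))*(1/12083) = (5 - 6*(-19))*(1/12083) = (5 + 114)*(1/12083) = 119*(1/12083) = 119/12083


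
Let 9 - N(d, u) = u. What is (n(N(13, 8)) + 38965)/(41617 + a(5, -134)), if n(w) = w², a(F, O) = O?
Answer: 38966/41483 ≈ 0.93932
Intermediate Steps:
N(d, u) = 9 - u
(n(N(13, 8)) + 38965)/(41617 + a(5, -134)) = ((9 - 1*8)² + 38965)/(41617 - 134) = ((9 - 8)² + 38965)/41483 = (1² + 38965)*(1/41483) = (1 + 38965)*(1/41483) = 38966*(1/41483) = 38966/41483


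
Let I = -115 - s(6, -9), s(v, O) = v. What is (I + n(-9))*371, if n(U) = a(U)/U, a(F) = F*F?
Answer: -48230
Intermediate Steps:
a(F) = F²
n(U) = U (n(U) = U²/U = U)
I = -121 (I = -115 - 1*6 = -115 - 6 = -121)
(I + n(-9))*371 = (-121 - 9)*371 = -130*371 = -48230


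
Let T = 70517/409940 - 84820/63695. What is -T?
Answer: 6055906097/5222225660 ≈ 1.1596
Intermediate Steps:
T = -6055906097/5222225660 (T = 70517*(1/409940) - 84820*1/63695 = 70517/409940 - 16964/12739 = -6055906097/5222225660 ≈ -1.1596)
-T = -1*(-6055906097/5222225660) = 6055906097/5222225660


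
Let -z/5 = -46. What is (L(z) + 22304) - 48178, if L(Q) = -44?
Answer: -25918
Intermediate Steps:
z = 230 (z = -5*(-46) = 230)
(L(z) + 22304) - 48178 = (-44 + 22304) - 48178 = 22260 - 48178 = -25918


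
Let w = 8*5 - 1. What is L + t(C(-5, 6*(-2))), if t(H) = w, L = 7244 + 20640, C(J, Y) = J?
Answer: 27923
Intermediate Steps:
L = 27884
w = 39 (w = 40 - 1 = 39)
t(H) = 39
L + t(C(-5, 6*(-2))) = 27884 + 39 = 27923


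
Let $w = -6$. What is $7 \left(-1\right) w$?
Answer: $42$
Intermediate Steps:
$7 \left(-1\right) w = 7 \left(-1\right) \left(-6\right) = \left(-7\right) \left(-6\right) = 42$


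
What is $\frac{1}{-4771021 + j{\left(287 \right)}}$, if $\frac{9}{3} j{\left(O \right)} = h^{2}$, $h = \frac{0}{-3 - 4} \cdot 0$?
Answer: $- \frac{1}{4771021} \approx -2.096 \cdot 10^{-7}$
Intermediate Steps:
$h = 0$ ($h = \frac{0}{-7} \cdot 0 = 0 \left(- \frac{1}{7}\right) 0 = 0 \cdot 0 = 0$)
$j{\left(O \right)} = 0$ ($j{\left(O \right)} = \frac{0^{2}}{3} = \frac{1}{3} \cdot 0 = 0$)
$\frac{1}{-4771021 + j{\left(287 \right)}} = \frac{1}{-4771021 + 0} = \frac{1}{-4771021} = - \frac{1}{4771021}$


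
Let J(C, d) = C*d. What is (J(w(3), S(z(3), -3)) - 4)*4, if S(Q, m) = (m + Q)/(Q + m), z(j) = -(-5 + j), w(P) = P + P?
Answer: 8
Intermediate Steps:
w(P) = 2*P
z(j) = 5 - j
S(Q, m) = 1 (S(Q, m) = (Q + m)/(Q + m) = 1)
(J(w(3), S(z(3), -3)) - 4)*4 = ((2*3)*1 - 4)*4 = (6*1 - 4)*4 = (6 - 4)*4 = 2*4 = 8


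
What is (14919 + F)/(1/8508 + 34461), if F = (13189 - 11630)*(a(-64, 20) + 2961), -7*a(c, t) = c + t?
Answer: 16258498728/120727019 ≈ 134.67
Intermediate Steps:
a(c, t) = -c/7 - t/7 (a(c, t) = -(c + t)/7 = -c/7 - t/7)
F = 32381989/7 (F = (13189 - 11630)*((-⅐*(-64) - ⅐*20) + 2961) = 1559*((64/7 - 20/7) + 2961) = 1559*(44/7 + 2961) = 1559*(20771/7) = 32381989/7 ≈ 4.6260e+6)
(14919 + F)/(1/8508 + 34461) = (14919 + 32381989/7)/(1/8508 + 34461) = 32486422/(7*(1/8508 + 34461)) = 32486422/(7*(293194189/8508)) = (32486422/7)*(8508/293194189) = 16258498728/120727019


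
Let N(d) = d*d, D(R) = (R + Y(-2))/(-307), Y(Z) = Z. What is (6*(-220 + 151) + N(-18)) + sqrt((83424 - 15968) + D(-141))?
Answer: -90 + 3*sqrt(706411605)/307 ≈ 169.72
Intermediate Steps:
D(R) = 2/307 - R/307 (D(R) = (R - 2)/(-307) = (-2 + R)*(-1/307) = 2/307 - R/307)
N(d) = d**2
(6*(-220 + 151) + N(-18)) + sqrt((83424 - 15968) + D(-141)) = (6*(-220 + 151) + (-18)**2) + sqrt((83424 - 15968) + (2/307 - 1/307*(-141))) = (6*(-69) + 324) + sqrt(67456 + (2/307 + 141/307)) = (-414 + 324) + sqrt(67456 + 143/307) = -90 + sqrt(20709135/307) = -90 + 3*sqrt(706411605)/307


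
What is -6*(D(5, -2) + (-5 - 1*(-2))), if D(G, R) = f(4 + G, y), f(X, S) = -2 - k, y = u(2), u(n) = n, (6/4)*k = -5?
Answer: 10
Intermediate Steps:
k = -10/3 (k = (2/3)*(-5) = -10/3 ≈ -3.3333)
y = 2
f(X, S) = 4/3 (f(X, S) = -2 - 1*(-10/3) = -2 + 10/3 = 4/3)
D(G, R) = 4/3
-6*(D(5, -2) + (-5 - 1*(-2))) = -6*(4/3 + (-5 - 1*(-2))) = -6*(4/3 + (-5 + 2)) = -6*(4/3 - 3) = -6*(-5/3) = 10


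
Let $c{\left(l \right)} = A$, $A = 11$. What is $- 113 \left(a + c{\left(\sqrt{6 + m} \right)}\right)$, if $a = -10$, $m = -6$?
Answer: $-113$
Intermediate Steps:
$c{\left(l \right)} = 11$
$- 113 \left(a + c{\left(\sqrt{6 + m} \right)}\right) = - 113 \left(-10 + 11\right) = \left(-113\right) 1 = -113$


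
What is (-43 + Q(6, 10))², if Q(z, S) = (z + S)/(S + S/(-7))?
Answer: 380689/225 ≈ 1692.0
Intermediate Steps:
Q(z, S) = 7*(S + z)/(6*S) (Q(z, S) = (S + z)/(S + S*(-⅐)) = (S + z)/(S - S/7) = (S + z)/((6*S/7)) = (S + z)*(7/(6*S)) = 7*(S + z)/(6*S))
(-43 + Q(6, 10))² = (-43 + (7/6)*(10 + 6)/10)² = (-43 + (7/6)*(⅒)*16)² = (-43 + 28/15)² = (-617/15)² = 380689/225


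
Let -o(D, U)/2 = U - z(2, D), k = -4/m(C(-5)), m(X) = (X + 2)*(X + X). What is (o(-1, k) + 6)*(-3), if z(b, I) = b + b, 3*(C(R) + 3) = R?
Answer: -1203/28 ≈ -42.964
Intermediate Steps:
C(R) = -3 + R/3
m(X) = 2*X*(2 + X) (m(X) = (2 + X)*(2*X) = 2*X*(2 + X))
z(b, I) = 2*b
k = -9/56 (k = -4*1/(2*(-3 + (⅓)*(-5))*(2 + (-3 + (⅓)*(-5)))) = -4*1/(2*(-3 - 5/3)*(2 + (-3 - 5/3))) = -4*(-3/(28*(2 - 14/3))) = -4/(2*(-14/3)*(-8/3)) = -4/224/9 = -4*9/224 = -9/56 ≈ -0.16071)
o(D, U) = 8 - 2*U (o(D, U) = -2*(U - 2*2) = -2*(U - 1*4) = -2*(U - 4) = -2*(-4 + U) = 8 - 2*U)
(o(-1, k) + 6)*(-3) = ((8 - 2*(-9/56)) + 6)*(-3) = ((8 + 9/28) + 6)*(-3) = (233/28 + 6)*(-3) = (401/28)*(-3) = -1203/28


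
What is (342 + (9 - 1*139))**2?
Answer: 44944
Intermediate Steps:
(342 + (9 - 1*139))**2 = (342 + (9 - 139))**2 = (342 - 130)**2 = 212**2 = 44944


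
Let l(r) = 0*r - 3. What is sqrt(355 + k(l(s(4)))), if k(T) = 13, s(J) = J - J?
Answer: 4*sqrt(23) ≈ 19.183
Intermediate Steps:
s(J) = 0
l(r) = -3 (l(r) = 0 - 3 = -3)
sqrt(355 + k(l(s(4)))) = sqrt(355 + 13) = sqrt(368) = 4*sqrt(23)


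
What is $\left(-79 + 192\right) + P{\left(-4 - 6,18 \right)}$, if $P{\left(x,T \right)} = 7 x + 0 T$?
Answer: $43$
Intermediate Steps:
$P{\left(x,T \right)} = 7 x$ ($P{\left(x,T \right)} = 7 x + 0 = 7 x$)
$\left(-79 + 192\right) + P{\left(-4 - 6,18 \right)} = \left(-79 + 192\right) + 7 \left(-4 - 6\right) = 113 + 7 \left(-10\right) = 113 - 70 = 43$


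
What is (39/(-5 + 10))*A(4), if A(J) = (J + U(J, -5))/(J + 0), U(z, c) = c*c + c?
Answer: 234/5 ≈ 46.800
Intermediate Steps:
U(z, c) = c + c**2 (U(z, c) = c**2 + c = c + c**2)
A(J) = (20 + J)/J (A(J) = (J - 5*(1 - 5))/(J + 0) = (J - 5*(-4))/J = (J + 20)/J = (20 + J)/J)
(39/(-5 + 10))*A(4) = (39/(-5 + 10))*((20 + 4)/4) = (39/5)*((1/4)*24) = ((1/5)*39)*6 = (39/5)*6 = 234/5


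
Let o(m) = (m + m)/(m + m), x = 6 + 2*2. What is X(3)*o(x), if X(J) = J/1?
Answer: 3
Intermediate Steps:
X(J) = J (X(J) = J*1 = J)
x = 10 (x = 6 + 4 = 10)
o(m) = 1 (o(m) = (2*m)/((2*m)) = (2*m)*(1/(2*m)) = 1)
X(3)*o(x) = 3*1 = 3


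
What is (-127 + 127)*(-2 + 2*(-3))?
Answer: 0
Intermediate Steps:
(-127 + 127)*(-2 + 2*(-3)) = 0*(-2 - 6) = 0*(-8) = 0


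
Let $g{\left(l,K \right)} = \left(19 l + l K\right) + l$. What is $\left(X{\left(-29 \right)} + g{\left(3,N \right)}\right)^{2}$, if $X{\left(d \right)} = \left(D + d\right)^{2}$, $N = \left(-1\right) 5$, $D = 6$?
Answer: $329476$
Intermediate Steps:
$N = -5$
$g{\left(l,K \right)} = 20 l + K l$ ($g{\left(l,K \right)} = \left(19 l + K l\right) + l = 20 l + K l$)
$X{\left(d \right)} = \left(6 + d\right)^{2}$
$\left(X{\left(-29 \right)} + g{\left(3,N \right)}\right)^{2} = \left(\left(6 - 29\right)^{2} + 3 \left(20 - 5\right)\right)^{2} = \left(\left(-23\right)^{2} + 3 \cdot 15\right)^{2} = \left(529 + 45\right)^{2} = 574^{2} = 329476$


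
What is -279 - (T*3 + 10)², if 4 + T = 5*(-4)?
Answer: -4123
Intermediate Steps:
T = -24 (T = -4 + 5*(-4) = -4 - 20 = -24)
-279 - (T*3 + 10)² = -279 - (-24*3 + 10)² = -279 - (-72 + 10)² = -279 - 1*(-62)² = -279 - 1*3844 = -279 - 3844 = -4123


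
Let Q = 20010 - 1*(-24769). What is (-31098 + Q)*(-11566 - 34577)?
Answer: -631282383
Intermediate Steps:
Q = 44779 (Q = 20010 + 24769 = 44779)
(-31098 + Q)*(-11566 - 34577) = (-31098 + 44779)*(-11566 - 34577) = 13681*(-46143) = -631282383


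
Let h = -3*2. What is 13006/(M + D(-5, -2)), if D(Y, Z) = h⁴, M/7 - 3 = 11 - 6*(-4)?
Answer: 6503/781 ≈ 8.3265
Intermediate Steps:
M = 266 (M = 21 + 7*(11 - 6*(-4)) = 21 + 7*(11 - 1*(-24)) = 21 + 7*(11 + 24) = 21 + 7*35 = 21 + 245 = 266)
h = -6
D(Y, Z) = 1296 (D(Y, Z) = (-6)⁴ = 1296)
13006/(M + D(-5, -2)) = 13006/(266 + 1296) = 13006/1562 = (1/1562)*13006 = 6503/781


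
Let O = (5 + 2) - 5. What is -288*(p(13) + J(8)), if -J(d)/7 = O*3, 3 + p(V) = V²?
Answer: -35712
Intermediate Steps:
O = 2 (O = 7 - 5 = 2)
p(V) = -3 + V²
J(d) = -42 (J(d) = -14*3 = -7*6 = -42)
-288*(p(13) + J(8)) = -288*((-3 + 13²) - 42) = -288*((-3 + 169) - 42) = -288*(166 - 42) = -288*124 = -35712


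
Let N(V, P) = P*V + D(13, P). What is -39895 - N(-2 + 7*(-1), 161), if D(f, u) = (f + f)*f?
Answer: -38784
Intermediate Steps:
D(f, u) = 2*f² (D(f, u) = (2*f)*f = 2*f²)
N(V, P) = 338 + P*V (N(V, P) = P*V + 2*13² = P*V + 2*169 = P*V + 338 = 338 + P*V)
-39895 - N(-2 + 7*(-1), 161) = -39895 - (338 + 161*(-2 + 7*(-1))) = -39895 - (338 + 161*(-2 - 7)) = -39895 - (338 + 161*(-9)) = -39895 - (338 - 1449) = -39895 - 1*(-1111) = -39895 + 1111 = -38784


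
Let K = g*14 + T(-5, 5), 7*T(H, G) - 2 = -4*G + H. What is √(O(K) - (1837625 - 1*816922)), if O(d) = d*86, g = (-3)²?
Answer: I*√49497329/7 ≈ 1005.1*I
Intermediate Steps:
T(H, G) = 2/7 - 4*G/7 + H/7 (T(H, G) = 2/7 + (-4*G + H)/7 = 2/7 + (H - 4*G)/7 = 2/7 + (-4*G/7 + H/7) = 2/7 - 4*G/7 + H/7)
g = 9
K = 859/7 (K = 9*14 + (2/7 - 4/7*5 + (⅐)*(-5)) = 126 + (2/7 - 20/7 - 5/7) = 126 - 23/7 = 859/7 ≈ 122.71)
O(d) = 86*d
√(O(K) - (1837625 - 1*816922)) = √(86*(859/7) - (1837625 - 1*816922)) = √(73874/7 - (1837625 - 816922)) = √(73874/7 - 1*1020703) = √(73874/7 - 1020703) = √(-7071047/7) = I*√49497329/7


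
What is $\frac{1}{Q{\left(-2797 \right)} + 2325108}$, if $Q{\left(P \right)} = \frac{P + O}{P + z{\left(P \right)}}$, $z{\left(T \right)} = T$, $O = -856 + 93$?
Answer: $\frac{2797}{6503328856} \approx 4.3009 \cdot 10^{-7}$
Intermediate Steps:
$O = -763$
$Q{\left(P \right)} = \frac{-763 + P}{2 P}$ ($Q{\left(P \right)} = \frac{P - 763}{P + P} = \frac{-763 + P}{2 P}$)
$\frac{1}{Q{\left(-2797 \right)} + 2325108} = \frac{1}{\frac{-763 - 2797}{2 \left(-2797\right)} + 2325108} = \frac{1}{\frac{1}{2} \left(- \frac{1}{2797}\right) \left(-3560\right) + 2325108} = \frac{1}{\frac{1780}{2797} + 2325108} = \frac{1}{\frac{6503328856}{2797}} = \frac{2797}{6503328856}$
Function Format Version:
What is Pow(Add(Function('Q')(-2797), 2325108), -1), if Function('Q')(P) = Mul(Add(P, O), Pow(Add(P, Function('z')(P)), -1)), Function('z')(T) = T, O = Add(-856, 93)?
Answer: Rational(2797, 6503328856) ≈ 4.3009e-7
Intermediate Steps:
O = -763
Function('Q')(P) = Mul(Rational(1, 2), Pow(P, -1), Add(-763, P)) (Function('Q')(P) = Mul(Add(P, -763), Pow(Add(P, P), -1)) = Mul(Add(-763, P), Pow(Mul(2, P), -1)) = Mul(Add(-763, P), Mul(Rational(1, 2), Pow(P, -1))) = Mul(Rational(1, 2), Pow(P, -1), Add(-763, P)))
Pow(Add(Function('Q')(-2797), 2325108), -1) = Pow(Add(Mul(Rational(1, 2), Pow(-2797, -1), Add(-763, -2797)), 2325108), -1) = Pow(Add(Mul(Rational(1, 2), Rational(-1, 2797), -3560), 2325108), -1) = Pow(Add(Rational(1780, 2797), 2325108), -1) = Pow(Rational(6503328856, 2797), -1) = Rational(2797, 6503328856)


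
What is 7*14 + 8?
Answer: 106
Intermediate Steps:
7*14 + 8 = 98 + 8 = 106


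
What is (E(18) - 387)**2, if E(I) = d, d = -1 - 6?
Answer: 155236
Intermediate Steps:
d = -7
E(I) = -7
(E(18) - 387)**2 = (-7 - 387)**2 = (-394)**2 = 155236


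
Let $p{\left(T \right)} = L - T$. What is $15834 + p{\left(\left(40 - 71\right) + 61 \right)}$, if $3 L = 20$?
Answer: $\frac{47432}{3} \approx 15811.0$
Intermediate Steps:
$L = \frac{20}{3}$ ($L = \frac{1}{3} \cdot 20 = \frac{20}{3} \approx 6.6667$)
$p{\left(T \right)} = \frac{20}{3} - T$
$15834 + p{\left(\left(40 - 71\right) + 61 \right)} = 15834 + \left(\frac{20}{3} - \left(\left(40 - 71\right) + 61\right)\right) = 15834 + \left(\frac{20}{3} - \left(-31 + 61\right)\right) = 15834 + \left(\frac{20}{3} - 30\right) = 15834 - \frac{70}{3} = \frac{47432}{3}$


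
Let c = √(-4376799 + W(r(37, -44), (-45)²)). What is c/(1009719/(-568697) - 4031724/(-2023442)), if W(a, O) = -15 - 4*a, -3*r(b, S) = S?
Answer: 575362697537*I*√39391854/374582266245 ≈ 9640.5*I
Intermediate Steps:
r(b, S) = -S/3
c = I*√39391854/3 (c = √(-4376799 + (-15 - (-4)*(-44)/3)) = √(-4376799 + (-15 - 4*44/3)) = √(-4376799 + (-15 - 176/3)) = √(-4376799 - 221/3) = √(-13130618/3) = I*√39391854/3 ≈ 2092.1*I)
c/(1009719/(-568697) - 4031724/(-2023442)) = (I*√39391854/3)/(1009719/(-568697) - 4031724/(-2023442)) = (I*√39391854/3)/(1009719*(-1/568697) - 4031724*(-1/2023442)) = (I*√39391854/3)/(-1009719/568697 + 2015862/1011721) = (I*√39391854/3)/(124860755415/575362697537) = (I*√39391854/3)*(575362697537/124860755415) = 575362697537*I*√39391854/374582266245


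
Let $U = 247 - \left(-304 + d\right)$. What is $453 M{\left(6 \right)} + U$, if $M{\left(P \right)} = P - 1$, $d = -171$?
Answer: $2987$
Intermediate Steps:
$M{\left(P \right)} = -1 + P$
$U = 722$ ($U = 247 + \left(304 - -171\right) = 247 + \left(304 + 171\right) = 247 + 475 = 722$)
$453 M{\left(6 \right)} + U = 453 \left(-1 + 6\right) + 722 = 453 \cdot 5 + 722 = 2265 + 722 = 2987$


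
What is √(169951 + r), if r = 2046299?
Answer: 75*√394 ≈ 1488.7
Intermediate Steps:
√(169951 + r) = √(169951 + 2046299) = √2216250 = 75*√394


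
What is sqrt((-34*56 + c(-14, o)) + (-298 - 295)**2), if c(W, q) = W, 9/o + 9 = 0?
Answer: 3*sqrt(38859) ≈ 591.38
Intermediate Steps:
o = -1 (o = 9/(-9 + 0) = 9/(-9) = 9*(-1/9) = -1)
sqrt((-34*56 + c(-14, o)) + (-298 - 295)**2) = sqrt((-34*56 - 14) + (-298 - 295)**2) = sqrt((-1904 - 14) + (-593)**2) = sqrt(-1918 + 351649) = sqrt(349731) = 3*sqrt(38859)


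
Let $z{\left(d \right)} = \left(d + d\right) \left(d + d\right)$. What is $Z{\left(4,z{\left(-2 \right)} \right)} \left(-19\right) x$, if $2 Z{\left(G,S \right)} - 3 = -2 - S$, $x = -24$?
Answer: $-3420$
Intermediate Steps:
$z{\left(d \right)} = 4 d^{2}$ ($z{\left(d \right)} = 2 d 2 d = 4 d^{2}$)
$Z{\left(G,S \right)} = \frac{1}{2} - \frac{S}{2}$ ($Z{\left(G,S \right)} = \frac{3}{2} + \frac{-2 - S}{2} = \frac{3}{2} - \left(1 + \frac{S}{2}\right) = \frac{1}{2} - \frac{S}{2}$)
$Z{\left(4,z{\left(-2 \right)} \right)} \left(-19\right) x = \left(\frac{1}{2} - \frac{4 \left(-2\right)^{2}}{2}\right) \left(-19\right) \left(-24\right) = \left(\frac{1}{2} - \frac{4 \cdot 4}{2}\right) \left(-19\right) \left(-24\right) = \left(\frac{1}{2} - 8\right) \left(-19\right) \left(-24\right) = \left(- \frac{15}{2}\right) \left(-19\right) \left(-24\right) = \frac{285}{2} \left(-24\right) = -3420$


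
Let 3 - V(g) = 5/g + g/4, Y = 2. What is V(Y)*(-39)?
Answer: 0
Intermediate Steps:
V(g) = 3 - 5/g - g/4 (V(g) = 3 - (5/g + g/4) = 3 + (-5/g - g/4) = 3 - 5/g - g/4)
V(Y)*(-39) = (3 - 5/2 - ¼*2)*(-39) = (3 - 5*½ - ½)*(-39) = (3 - 5/2 - ½)*(-39) = 0*(-39) = 0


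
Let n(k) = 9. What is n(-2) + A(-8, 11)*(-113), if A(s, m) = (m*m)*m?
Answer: -150394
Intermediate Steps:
A(s, m) = m³ (A(s, m) = m²*m = m³)
n(-2) + A(-8, 11)*(-113) = 9 + 11³*(-113) = 9 + 1331*(-113) = 9 - 150403 = -150394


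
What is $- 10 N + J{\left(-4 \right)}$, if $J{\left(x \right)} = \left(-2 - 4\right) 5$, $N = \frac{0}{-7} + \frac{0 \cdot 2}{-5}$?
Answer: $-30$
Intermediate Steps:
$N = 0$ ($N = 0 \left(- \frac{1}{7}\right) + 0 \left(- \frac{1}{5}\right) = 0 + 0 = 0$)
$J{\left(x \right)} = -30$ ($J{\left(x \right)} = \left(-6\right) 5 = -30$)
$- 10 N + J{\left(-4 \right)} = \left(-10\right) 0 - 30 = 0 - 30 = -30$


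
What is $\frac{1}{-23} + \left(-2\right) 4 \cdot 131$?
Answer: $- \frac{24105}{23} \approx -1048.0$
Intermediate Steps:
$\frac{1}{-23} + \left(-2\right) 4 \cdot 131 = - \frac{1}{23} - 1048 = - \frac{24105}{23}$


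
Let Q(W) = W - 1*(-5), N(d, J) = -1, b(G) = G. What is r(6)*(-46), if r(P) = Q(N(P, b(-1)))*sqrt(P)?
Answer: -184*sqrt(6) ≈ -450.71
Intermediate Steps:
Q(W) = 5 + W (Q(W) = W + 5 = 5 + W)
r(P) = 4*sqrt(P) (r(P) = (5 - 1)*sqrt(P) = 4*sqrt(P))
r(6)*(-46) = (4*sqrt(6))*(-46) = -184*sqrt(6)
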